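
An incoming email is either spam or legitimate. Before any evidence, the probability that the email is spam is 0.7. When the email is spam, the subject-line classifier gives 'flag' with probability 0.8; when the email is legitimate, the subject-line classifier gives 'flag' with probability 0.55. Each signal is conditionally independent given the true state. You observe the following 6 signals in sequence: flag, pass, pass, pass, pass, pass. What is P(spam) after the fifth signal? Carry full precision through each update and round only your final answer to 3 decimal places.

0.117

After 'flag': P(spam) = 0.8·0.7000 / (0.8·0.7000 + 0.55·0.3000) ≈ 0.7724
After 'pass': P(spam) = 0.2·0.7724 / (0.2·0.7724 + 0.45·0.2276) ≈ 0.6013
After 'pass': P(spam) = 0.2·0.6013 / (0.2·0.6013 + 0.45·0.3987) ≈ 0.4013
After 'pass': P(spam) = 0.2·0.4013 / (0.2·0.4013 + 0.45·0.5987) ≈ 0.2296
After 'pass': P(spam) = 0.2·0.2296 / (0.2·0.2296 + 0.45·0.7704) ≈ 0.1169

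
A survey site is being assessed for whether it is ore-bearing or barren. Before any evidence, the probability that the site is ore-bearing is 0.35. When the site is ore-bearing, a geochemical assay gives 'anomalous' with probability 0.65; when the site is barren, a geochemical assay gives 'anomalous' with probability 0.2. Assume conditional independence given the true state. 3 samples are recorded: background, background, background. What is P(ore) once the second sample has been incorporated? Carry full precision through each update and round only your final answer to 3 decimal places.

0.093

After 'background': P(ore) = 0.35·0.3500 / (0.35·0.3500 + 0.8·0.6500) ≈ 0.1907
After 'background': P(ore) = 0.35·0.1907 / (0.35·0.1907 + 0.8·0.8093) ≈ 0.0934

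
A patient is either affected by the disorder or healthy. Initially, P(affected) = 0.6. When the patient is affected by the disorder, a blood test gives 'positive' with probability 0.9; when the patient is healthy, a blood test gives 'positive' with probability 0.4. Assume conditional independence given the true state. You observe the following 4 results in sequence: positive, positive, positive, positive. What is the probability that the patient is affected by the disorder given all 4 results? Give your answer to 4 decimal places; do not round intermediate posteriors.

0.9746

After 'positive': P(affected) = 0.9·0.6000 / (0.9·0.6000 + 0.4·0.4000) ≈ 0.7714
After 'positive': P(affected) = 0.9·0.7714 / (0.9·0.7714 + 0.4·0.2286) ≈ 0.8836
After 'positive': P(affected) = 0.9·0.8836 / (0.9·0.8836 + 0.4·0.1164) ≈ 0.9447
After 'positive': P(affected) = 0.9·0.9447 / (0.9·0.9447 + 0.4·0.0553) ≈ 0.9746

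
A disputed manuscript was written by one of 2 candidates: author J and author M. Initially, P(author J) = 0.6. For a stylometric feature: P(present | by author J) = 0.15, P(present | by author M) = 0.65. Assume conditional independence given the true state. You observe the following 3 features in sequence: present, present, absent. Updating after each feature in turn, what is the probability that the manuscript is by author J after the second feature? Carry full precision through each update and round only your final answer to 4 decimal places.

0.0740

After 'present': P(author J) = 0.15·0.6000 / (0.15·0.6000 + 0.65·0.4000) ≈ 0.2571
After 'present': P(author J) = 0.15·0.2571 / (0.15·0.2571 + 0.65·0.7429) ≈ 0.0740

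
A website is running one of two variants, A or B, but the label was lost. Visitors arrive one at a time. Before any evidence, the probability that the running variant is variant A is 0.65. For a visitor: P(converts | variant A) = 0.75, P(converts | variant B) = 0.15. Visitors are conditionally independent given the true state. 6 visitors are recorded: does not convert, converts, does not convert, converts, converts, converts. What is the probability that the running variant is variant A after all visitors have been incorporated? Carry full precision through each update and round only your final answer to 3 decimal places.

Apply Bayes' rule sequentially, carrying P(A) forward.
After 'does not convert': P(A) = 0.25·0.6500 / (0.25·0.6500 + 0.85·0.3500) ≈ 0.3533
After 'converts': P(A) = 0.75·0.3533 / (0.75·0.3533 + 0.15·0.6467) ≈ 0.7320
After 'does not convert': P(A) = 0.25·0.7320 / (0.25·0.7320 + 0.85·0.2680) ≈ 0.4454
After 'converts': P(A) = 0.75·0.4454 / (0.75·0.4454 + 0.15·0.5546) ≈ 0.8007
After 'converts': P(A) = 0.75·0.8007 / (0.75·0.8007 + 0.15·0.1993) ≈ 0.9526
After 'converts': P(A) = 0.75·0.9526 / (0.75·0.9526 + 0.15·0.0474) ≈ 0.9901

0.990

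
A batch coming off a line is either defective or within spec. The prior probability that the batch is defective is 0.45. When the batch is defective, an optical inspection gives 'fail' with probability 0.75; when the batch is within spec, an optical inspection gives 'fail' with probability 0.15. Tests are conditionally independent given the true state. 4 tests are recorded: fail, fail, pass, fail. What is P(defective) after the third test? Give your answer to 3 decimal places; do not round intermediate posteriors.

Apply Bayes' rule sequentially, carrying P(defective) forward.
After 'fail': P(defective) = 0.75·0.4500 / (0.75·0.4500 + 0.15·0.5500) ≈ 0.8036
After 'fail': P(defective) = 0.75·0.8036 / (0.75·0.8036 + 0.15·0.1964) ≈ 0.9534
After 'pass': P(defective) = 0.25·0.9534 / (0.25·0.9534 + 0.85·0.0466) ≈ 0.8575

0.857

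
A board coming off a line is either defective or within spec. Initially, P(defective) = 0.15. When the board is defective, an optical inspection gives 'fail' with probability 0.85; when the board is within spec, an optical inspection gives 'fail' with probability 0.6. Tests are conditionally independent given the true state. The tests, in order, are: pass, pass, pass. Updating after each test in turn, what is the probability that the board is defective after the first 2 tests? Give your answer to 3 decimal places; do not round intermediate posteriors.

Each posterior becomes the prior for the next update.
After 'pass': P(defective) = 0.15·0.1500 / (0.15·0.1500 + 0.4·0.8500) ≈ 0.0621
After 'pass': P(defective) = 0.15·0.0621 / (0.15·0.0621 + 0.4·0.9379) ≈ 0.0242

0.024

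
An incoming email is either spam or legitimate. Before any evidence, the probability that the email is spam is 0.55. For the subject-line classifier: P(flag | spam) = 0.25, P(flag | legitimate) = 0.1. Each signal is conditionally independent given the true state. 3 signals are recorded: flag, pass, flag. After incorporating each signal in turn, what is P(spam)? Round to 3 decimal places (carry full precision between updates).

0.864

After 'flag': P(spam) = 0.25·0.5500 / (0.25·0.5500 + 0.1·0.4500) ≈ 0.7534
After 'pass': P(spam) = 0.75·0.7534 / (0.75·0.7534 + 0.9·0.2466) ≈ 0.7180
After 'flag': P(spam) = 0.25·0.7180 / (0.25·0.7180 + 0.1·0.2820) ≈ 0.8642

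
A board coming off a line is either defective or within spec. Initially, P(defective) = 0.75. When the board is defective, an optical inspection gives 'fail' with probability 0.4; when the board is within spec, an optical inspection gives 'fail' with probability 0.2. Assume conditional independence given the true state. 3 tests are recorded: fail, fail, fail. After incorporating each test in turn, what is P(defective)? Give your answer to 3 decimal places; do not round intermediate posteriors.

After 'fail': P(defective) = 0.4·0.7500 / (0.4·0.7500 + 0.2·0.2500) ≈ 0.8571
After 'fail': P(defective) = 0.4·0.8571 / (0.4·0.8571 + 0.2·0.1429) ≈ 0.9231
After 'fail': P(defective) = 0.4·0.9231 / (0.4·0.9231 + 0.2·0.0769) ≈ 0.9600

0.960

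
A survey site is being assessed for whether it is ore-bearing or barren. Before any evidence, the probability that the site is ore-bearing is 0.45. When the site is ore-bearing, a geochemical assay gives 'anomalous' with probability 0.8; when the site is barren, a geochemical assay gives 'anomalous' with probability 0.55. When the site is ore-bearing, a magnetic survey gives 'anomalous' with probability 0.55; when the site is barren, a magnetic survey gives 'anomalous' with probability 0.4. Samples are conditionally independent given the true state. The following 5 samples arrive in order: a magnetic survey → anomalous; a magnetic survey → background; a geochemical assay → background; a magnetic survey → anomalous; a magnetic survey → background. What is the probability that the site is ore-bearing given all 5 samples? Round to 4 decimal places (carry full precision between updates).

0.2789

After a magnetic survey='anomalous': P(ore) = 0.55·0.4500 / (0.55·0.4500 + 0.4·0.5500) ≈ 0.5294
After a magnetic survey='background': P(ore) = 0.45·0.5294 / (0.45·0.5294 + 0.6·0.4706) ≈ 0.4576
After a geochemical assay='background': P(ore) = 0.2·0.4576 / (0.2·0.4576 + 0.45·0.5424) ≈ 0.2727
After a magnetic survey='anomalous': P(ore) = 0.55·0.2727 / (0.55·0.2727 + 0.4·0.7273) ≈ 0.3402
After a magnetic survey='background': P(ore) = 0.45·0.3402 / (0.45·0.3402 + 0.6·0.6598) ≈ 0.2789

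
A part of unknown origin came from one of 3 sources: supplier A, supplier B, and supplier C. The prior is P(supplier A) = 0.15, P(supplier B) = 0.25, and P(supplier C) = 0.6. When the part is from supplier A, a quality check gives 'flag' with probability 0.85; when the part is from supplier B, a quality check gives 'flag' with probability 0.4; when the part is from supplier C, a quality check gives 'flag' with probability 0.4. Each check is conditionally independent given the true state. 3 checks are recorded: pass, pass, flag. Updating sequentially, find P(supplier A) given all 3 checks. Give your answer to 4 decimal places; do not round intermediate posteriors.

0.0229

Each posterior becomes the prior for the next update.
After 'pass': normaliser = 0.15·0.1500 + 0.6·0.2500 + 0.6·0.6000; P(supplier A) ≈ 0.0423, P(supplier B) ≈ 0.2817, P(supplier C) ≈ 0.6761
After 'pass': normaliser = 0.15·0.0423 + 0.6·0.2817 + 0.6·0.6761; P(supplier A) ≈ 0.0109, P(supplier B) ≈ 0.2909, P(supplier C) ≈ 0.6982
After 'flag': normaliser = 0.85·0.0109 + 0.4·0.2909 + 0.4·0.6982; P(supplier A) ≈ 0.0229, P(supplier B) ≈ 0.2874, P(supplier C) ≈ 0.6897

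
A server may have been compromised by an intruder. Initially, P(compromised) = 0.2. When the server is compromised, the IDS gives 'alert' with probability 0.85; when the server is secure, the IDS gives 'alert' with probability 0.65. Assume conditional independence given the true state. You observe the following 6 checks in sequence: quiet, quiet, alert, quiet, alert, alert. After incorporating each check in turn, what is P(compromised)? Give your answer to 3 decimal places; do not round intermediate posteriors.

0.042

Each posterior becomes the prior for the next update.
After 'quiet': P(compromised) = 0.15·0.2000 / (0.15·0.2000 + 0.35·0.8000) ≈ 0.0968
After 'quiet': P(compromised) = 0.15·0.0968 / (0.15·0.0968 + 0.35·0.9032) ≈ 0.0439
After 'alert': P(compromised) = 0.85·0.0439 / (0.85·0.0439 + 0.65·0.9561) ≈ 0.0566
After 'quiet': P(compromised) = 0.15·0.0566 / (0.15·0.0566 + 0.35·0.9434) ≈ 0.0251
After 'alert': P(compromised) = 0.85·0.0251 / (0.85·0.0251 + 0.65·0.9749) ≈ 0.0326
After 'alert': P(compromised) = 0.85·0.0326 / (0.85·0.0326 + 0.65·0.9674) ≈ 0.0422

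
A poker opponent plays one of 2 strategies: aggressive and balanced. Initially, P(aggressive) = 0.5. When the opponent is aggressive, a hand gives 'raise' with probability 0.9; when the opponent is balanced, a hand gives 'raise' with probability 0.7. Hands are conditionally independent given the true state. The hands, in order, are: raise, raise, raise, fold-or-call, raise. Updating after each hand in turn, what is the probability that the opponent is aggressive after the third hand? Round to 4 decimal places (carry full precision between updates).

After 'raise': P(aggressive) = 0.9·0.5000 / (0.9·0.5000 + 0.7·0.5000) ≈ 0.5625
After 'raise': P(aggressive) = 0.9·0.5625 / (0.9·0.5625 + 0.7·0.4375) ≈ 0.6231
After 'raise': P(aggressive) = 0.9·0.6231 / (0.9·0.6231 + 0.7·0.3769) ≈ 0.6800

0.6800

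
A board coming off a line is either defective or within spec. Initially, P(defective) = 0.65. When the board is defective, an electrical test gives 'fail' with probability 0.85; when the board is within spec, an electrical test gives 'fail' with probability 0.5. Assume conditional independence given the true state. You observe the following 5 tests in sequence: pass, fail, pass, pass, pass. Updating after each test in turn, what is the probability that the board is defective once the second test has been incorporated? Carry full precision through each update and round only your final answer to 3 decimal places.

After 'pass': P(defective) = 0.15·0.6500 / (0.15·0.6500 + 0.5·0.3500) ≈ 0.3578
After 'fail': P(defective) = 0.85·0.3578 / (0.85·0.3578 + 0.5·0.6422) ≈ 0.4864

0.486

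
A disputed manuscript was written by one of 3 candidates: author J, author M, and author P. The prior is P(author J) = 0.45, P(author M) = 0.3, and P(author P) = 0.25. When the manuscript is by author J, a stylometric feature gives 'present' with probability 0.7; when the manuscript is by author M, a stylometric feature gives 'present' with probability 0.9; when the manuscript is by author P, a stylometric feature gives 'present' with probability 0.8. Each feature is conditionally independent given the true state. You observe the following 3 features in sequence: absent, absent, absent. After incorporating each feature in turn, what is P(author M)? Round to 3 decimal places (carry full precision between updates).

0.021

After 'absent': normaliser = 0.3·0.4500 + 0.1·0.3000 + 0.2·0.2500; P(author J) ≈ 0.6279, P(author M) ≈ 0.1395, P(author P) ≈ 0.2326
After 'absent': normaliser = 0.3·0.6279 + 0.1·0.1395 + 0.2·0.2326; P(author J) ≈ 0.7570, P(author M) ≈ 0.0561, P(author P) ≈ 0.1869
After 'absent': normaliser = 0.3·0.7570 + 0.1·0.0561 + 0.2·0.1869; P(author J) ≈ 0.8408, P(author M) ≈ 0.0208, P(author P) ≈ 0.1384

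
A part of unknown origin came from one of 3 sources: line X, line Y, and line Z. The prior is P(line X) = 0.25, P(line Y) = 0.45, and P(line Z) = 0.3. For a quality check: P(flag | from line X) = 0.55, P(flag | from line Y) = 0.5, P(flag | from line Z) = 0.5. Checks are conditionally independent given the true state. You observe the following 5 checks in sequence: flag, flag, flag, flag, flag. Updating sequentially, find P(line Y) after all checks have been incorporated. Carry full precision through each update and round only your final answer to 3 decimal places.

After 'flag': normaliser = 0.55·0.2500 + 0.5·0.4500 + 0.5·0.3000; P(line X) ≈ 0.2683, P(line Y) ≈ 0.4390, P(line Z) ≈ 0.2927
After 'flag': normaliser = 0.55·0.2683 + 0.5·0.4390 + 0.5·0.2927; P(line X) ≈ 0.2874, P(line Y) ≈ 0.4276, P(line Z) ≈ 0.2850
After 'flag': normaliser = 0.55·0.2874 + 0.5·0.4276 + 0.5·0.2850; P(line X) ≈ 0.3073, P(line Y) ≈ 0.4156, P(line Z) ≈ 0.2771
After 'flag': normaliser = 0.55·0.3073 + 0.5·0.4156 + 0.5·0.2771; P(line X) ≈ 0.3280, P(line Y) ≈ 0.4032, P(line Z) ≈ 0.2688
After 'flag': normaliser = 0.55·0.3280 + 0.5·0.4032 + 0.5·0.2688; P(line X) ≈ 0.3493, P(line Y) ≈ 0.3904, P(line Z) ≈ 0.2603

0.390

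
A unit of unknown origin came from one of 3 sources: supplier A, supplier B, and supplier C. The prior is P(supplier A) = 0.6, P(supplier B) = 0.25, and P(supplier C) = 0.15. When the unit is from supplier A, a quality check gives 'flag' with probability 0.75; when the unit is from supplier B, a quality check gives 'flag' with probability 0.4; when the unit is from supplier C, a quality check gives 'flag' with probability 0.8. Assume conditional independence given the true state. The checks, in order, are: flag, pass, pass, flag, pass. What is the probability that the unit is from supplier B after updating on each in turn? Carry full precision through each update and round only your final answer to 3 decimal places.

After 'flag': normaliser = 0.75·0.6000 + 0.4·0.2500 + 0.8·0.1500; P(supplier A) ≈ 0.6716, P(supplier B) ≈ 0.1493, P(supplier C) ≈ 0.1791
After 'pass': normaliser = 0.25·0.6716 + 0.6·0.1493 + 0.2·0.1791; P(supplier A) ≈ 0.5725, P(supplier B) ≈ 0.3053, P(supplier C) ≈ 0.1221
After 'pass': normaliser = 0.25·0.5725 + 0.6·0.3053 + 0.2·0.1221; P(supplier A) ≈ 0.4081, P(supplier B) ≈ 0.5223, P(supplier C) ≈ 0.0696
After 'flag': normaliser = 0.75·0.4081 + 0.4·0.5223 + 0.8·0.0696; P(supplier A) ≈ 0.5363, P(supplier B) ≈ 0.3661, P(supplier C) ≈ 0.0976
After 'pass': normaliser = 0.25·0.5363 + 0.6·0.3661 + 0.2·0.0976; P(supplier A) ≈ 0.3592, P(supplier B) ≈ 0.5885, P(supplier C) ≈ 0.0523

0.588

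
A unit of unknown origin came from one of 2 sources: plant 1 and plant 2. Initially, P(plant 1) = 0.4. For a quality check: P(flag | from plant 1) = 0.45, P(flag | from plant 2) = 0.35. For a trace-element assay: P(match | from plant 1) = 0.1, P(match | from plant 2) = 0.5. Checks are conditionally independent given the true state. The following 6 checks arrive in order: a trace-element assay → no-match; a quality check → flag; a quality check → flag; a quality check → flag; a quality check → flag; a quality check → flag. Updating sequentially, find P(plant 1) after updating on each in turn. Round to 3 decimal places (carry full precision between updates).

Apply Bayes' rule sequentially, carrying P(plant 1) forward.
After a trace-element assay='no-match': P(plant 1) = 0.9·0.4000 / (0.9·0.4000 + 0.5·0.6000) ≈ 0.5455
After a quality check='flag': P(plant 1) = 0.45·0.5455 / (0.45·0.5455 + 0.35·0.4545) ≈ 0.6067
After a quality check='flag': P(plant 1) = 0.45·0.6067 / (0.45·0.6067 + 0.35·0.3933) ≈ 0.6648
After a quality check='flag': P(plant 1) = 0.45·0.6648 / (0.45·0.6648 + 0.35·0.3352) ≈ 0.7183
After a quality check='flag': P(plant 1) = 0.45·0.7183 / (0.45·0.7183 + 0.35·0.2817) ≈ 0.7663
After a quality check='flag': P(plant 1) = 0.45·0.7663 / (0.45·0.7663 + 0.35·0.2337) ≈ 0.8083

0.808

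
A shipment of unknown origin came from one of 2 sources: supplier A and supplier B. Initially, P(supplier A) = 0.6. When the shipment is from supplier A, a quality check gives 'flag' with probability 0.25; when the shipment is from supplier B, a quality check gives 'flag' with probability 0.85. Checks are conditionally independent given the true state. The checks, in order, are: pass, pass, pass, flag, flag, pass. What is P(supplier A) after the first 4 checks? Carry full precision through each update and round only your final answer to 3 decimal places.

After 'pass': P(supplier A) = 0.75·0.6000 / (0.75·0.6000 + 0.15·0.4000) ≈ 0.8824
After 'pass': P(supplier A) = 0.75·0.8824 / (0.75·0.8824 + 0.15·0.1176) ≈ 0.9740
After 'pass': P(supplier A) = 0.75·0.9740 / (0.75·0.9740 + 0.15·0.0260) ≈ 0.9947
After 'flag': P(supplier A) = 0.25·0.9947 / (0.25·0.9947 + 0.85·0.0053) ≈ 0.9822

0.982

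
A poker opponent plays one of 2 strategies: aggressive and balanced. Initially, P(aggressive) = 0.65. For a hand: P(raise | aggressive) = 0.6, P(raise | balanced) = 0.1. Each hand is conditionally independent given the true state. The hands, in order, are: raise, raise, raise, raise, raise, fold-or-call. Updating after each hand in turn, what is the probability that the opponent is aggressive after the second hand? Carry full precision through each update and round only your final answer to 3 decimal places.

Apply Bayes' rule sequentially, carrying P(aggressive) forward.
After 'raise': P(aggressive) = 0.6·0.6500 / (0.6·0.6500 + 0.1·0.3500) ≈ 0.9176
After 'raise': P(aggressive) = 0.6·0.9176 / (0.6·0.9176 + 0.1·0.0824) ≈ 0.9853

0.985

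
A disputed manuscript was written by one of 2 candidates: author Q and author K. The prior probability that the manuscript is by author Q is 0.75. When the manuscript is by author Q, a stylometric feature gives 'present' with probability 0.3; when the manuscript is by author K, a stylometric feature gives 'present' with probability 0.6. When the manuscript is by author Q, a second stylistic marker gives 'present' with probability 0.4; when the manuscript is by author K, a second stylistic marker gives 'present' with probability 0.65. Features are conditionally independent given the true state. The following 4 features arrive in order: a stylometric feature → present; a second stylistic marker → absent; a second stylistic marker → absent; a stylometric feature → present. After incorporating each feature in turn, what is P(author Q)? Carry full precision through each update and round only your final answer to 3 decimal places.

0.688

After a stylometric feature='present': P(author Q) = 0.3·0.7500 / (0.3·0.7500 + 0.6·0.2500) ≈ 0.6000
After a second stylistic marker='absent': P(author Q) = 0.6·0.6000 / (0.6·0.6000 + 0.35·0.4000) ≈ 0.7200
After a second stylistic marker='absent': P(author Q) = 0.6·0.7200 / (0.6·0.7200 + 0.35·0.2800) ≈ 0.8151
After a stylometric feature='present': P(author Q) = 0.3·0.8151 / (0.3·0.8151 + 0.6·0.1849) ≈ 0.6879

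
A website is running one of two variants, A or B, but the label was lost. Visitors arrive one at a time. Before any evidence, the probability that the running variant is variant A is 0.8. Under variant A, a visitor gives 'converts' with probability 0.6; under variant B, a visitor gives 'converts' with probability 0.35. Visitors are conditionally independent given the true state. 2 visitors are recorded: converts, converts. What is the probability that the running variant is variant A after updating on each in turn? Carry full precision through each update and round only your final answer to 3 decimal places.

0.922

Apply Bayes' rule sequentially, carrying P(A) forward.
After 'converts': P(A) = 0.6·0.8000 / (0.6·0.8000 + 0.35·0.2000) ≈ 0.8727
After 'converts': P(A) = 0.6·0.8727 / (0.6·0.8727 + 0.35·0.1273) ≈ 0.9216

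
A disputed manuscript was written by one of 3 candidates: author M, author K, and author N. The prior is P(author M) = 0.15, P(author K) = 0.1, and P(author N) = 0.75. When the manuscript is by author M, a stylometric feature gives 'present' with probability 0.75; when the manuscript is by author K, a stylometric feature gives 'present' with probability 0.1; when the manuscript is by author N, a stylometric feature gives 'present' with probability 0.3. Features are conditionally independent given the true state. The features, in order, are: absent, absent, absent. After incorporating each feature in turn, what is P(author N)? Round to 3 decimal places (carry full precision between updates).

After 'absent': normaliser = 0.25·0.1500 + 0.9·0.1000 + 0.7·0.7500; P(author M) ≈ 0.0575, P(author K) ≈ 0.1379, P(author N) ≈ 0.8046
After 'absent': normaliser = 0.25·0.0575 + 0.9·0.1379 + 0.7·0.8046; P(author M) ≈ 0.0205, P(author K) ≈ 0.1769, P(author N) ≈ 0.8026
After 'absent': normaliser = 0.25·0.0205 + 0.9·0.1769 + 0.7·0.8026; P(author M) ≈ 0.0070, P(author K) ≈ 0.2193, P(author N) ≈ 0.7737

0.774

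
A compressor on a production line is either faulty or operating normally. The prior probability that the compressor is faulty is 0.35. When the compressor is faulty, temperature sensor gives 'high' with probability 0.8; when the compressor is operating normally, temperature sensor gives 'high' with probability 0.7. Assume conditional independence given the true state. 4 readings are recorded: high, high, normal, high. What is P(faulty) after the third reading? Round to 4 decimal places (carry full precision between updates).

After 'high': P(faulty) = 0.8·0.3500 / (0.8·0.3500 + 0.7·0.6500) ≈ 0.3810
After 'high': P(faulty) = 0.8·0.3810 / (0.8·0.3810 + 0.7·0.6190) ≈ 0.4129
After 'normal': P(faulty) = 0.2·0.4129 / (0.2·0.4129 + 0.3·0.5871) ≈ 0.3192

0.3192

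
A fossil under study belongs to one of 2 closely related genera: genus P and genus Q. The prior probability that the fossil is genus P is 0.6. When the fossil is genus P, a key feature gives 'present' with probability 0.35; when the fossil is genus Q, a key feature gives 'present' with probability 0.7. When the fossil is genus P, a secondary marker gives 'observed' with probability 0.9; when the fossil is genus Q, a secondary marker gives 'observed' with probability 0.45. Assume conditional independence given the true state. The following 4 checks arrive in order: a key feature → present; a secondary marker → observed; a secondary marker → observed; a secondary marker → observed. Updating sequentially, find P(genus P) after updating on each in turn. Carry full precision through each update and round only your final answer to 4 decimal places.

Each posterior becomes the prior for the next update.
After a key feature='present': P(genus P) = 0.35·0.6000 / (0.35·0.6000 + 0.7·0.4000) ≈ 0.4286
After a secondary marker='observed': P(genus P) = 0.9·0.4286 / (0.9·0.4286 + 0.45·0.5714) ≈ 0.6000
After a secondary marker='observed': P(genus P) = 0.9·0.6000 / (0.9·0.6000 + 0.45·0.4000) ≈ 0.7500
After a secondary marker='observed': P(genus P) = 0.9·0.7500 / (0.9·0.7500 + 0.45·0.2500) ≈ 0.8571

0.8571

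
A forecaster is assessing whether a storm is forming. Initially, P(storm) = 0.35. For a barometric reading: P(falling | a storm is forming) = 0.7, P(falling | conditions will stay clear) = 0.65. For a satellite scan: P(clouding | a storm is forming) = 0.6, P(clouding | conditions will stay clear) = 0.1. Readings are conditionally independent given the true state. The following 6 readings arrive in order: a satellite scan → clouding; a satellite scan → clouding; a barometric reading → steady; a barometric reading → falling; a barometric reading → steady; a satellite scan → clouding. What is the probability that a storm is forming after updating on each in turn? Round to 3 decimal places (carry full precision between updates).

Each posterior becomes the prior for the next update.
After a satellite scan='clouding': P(storm) = 0.6·0.3500 / (0.6·0.3500 + 0.1·0.6500) ≈ 0.7636
After a satellite scan='clouding': P(storm) = 0.6·0.7636 / (0.6·0.7636 + 0.1·0.2364) ≈ 0.9509
After a barometric reading='steady': P(storm) = 0.3·0.9509 / (0.3·0.9509 + 0.35·0.0491) ≈ 0.9432
After a barometric reading='falling': P(storm) = 0.7·0.9432 / (0.7·0.9432 + 0.65·0.0568) ≈ 0.9471
After a barometric reading='steady': P(storm) = 0.3·0.9471 / (0.3·0.9471 + 0.35·0.0529) ≈ 0.9388
After a satellite scan='clouding': P(storm) = 0.6·0.9388 / (0.6·0.9388 + 0.1·0.0612) ≈ 0.9893

0.989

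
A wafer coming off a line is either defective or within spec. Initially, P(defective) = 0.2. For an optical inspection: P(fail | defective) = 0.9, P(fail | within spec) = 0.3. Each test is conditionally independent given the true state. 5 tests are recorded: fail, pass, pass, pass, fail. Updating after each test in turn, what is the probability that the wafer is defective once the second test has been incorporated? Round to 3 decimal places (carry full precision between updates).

After 'fail': P(defective) = 0.9·0.2000 / (0.9·0.2000 + 0.3·0.8000) ≈ 0.4286
After 'pass': P(defective) = 0.1·0.4286 / (0.1·0.4286 + 0.7·0.5714) ≈ 0.0968

0.097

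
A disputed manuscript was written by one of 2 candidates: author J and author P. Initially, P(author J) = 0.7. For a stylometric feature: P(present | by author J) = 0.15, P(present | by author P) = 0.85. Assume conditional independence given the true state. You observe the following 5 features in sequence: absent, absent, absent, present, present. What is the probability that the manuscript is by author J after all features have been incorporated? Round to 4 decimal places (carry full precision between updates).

0.9297

After 'absent': P(author J) = 0.85·0.7000 / (0.85·0.7000 + 0.15·0.3000) ≈ 0.9297
After 'absent': P(author J) = 0.85·0.9297 / (0.85·0.9297 + 0.15·0.0703) ≈ 0.9868
After 'absent': P(author J) = 0.85·0.9868 / (0.85·0.9868 + 0.15·0.0132) ≈ 0.9977
After 'present': P(author J) = 0.15·0.9977 / (0.15·0.9977 + 0.85·0.0023) ≈ 0.9868
After 'present': P(author J) = 0.15·0.9868 / (0.15·0.9868 + 0.85·0.0132) ≈ 0.9297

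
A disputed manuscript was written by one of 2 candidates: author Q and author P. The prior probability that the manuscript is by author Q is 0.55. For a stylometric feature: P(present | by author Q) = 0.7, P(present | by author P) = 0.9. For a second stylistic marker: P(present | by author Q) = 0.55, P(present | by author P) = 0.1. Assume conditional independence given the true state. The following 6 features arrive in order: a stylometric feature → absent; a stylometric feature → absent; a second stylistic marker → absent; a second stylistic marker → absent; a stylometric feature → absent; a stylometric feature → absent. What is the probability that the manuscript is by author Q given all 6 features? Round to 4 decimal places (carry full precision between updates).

After a stylometric feature='absent': P(author Q) = 0.3·0.5500 / (0.3·0.5500 + 0.1·0.4500) ≈ 0.7857
After a stylometric feature='absent': P(author Q) = 0.3·0.7857 / (0.3·0.7857 + 0.1·0.2143) ≈ 0.9167
After a second stylistic marker='absent': P(author Q) = 0.45·0.9167 / (0.45·0.9167 + 0.9·0.0833) ≈ 0.8462
After a second stylistic marker='absent': P(author Q) = 0.45·0.8462 / (0.45·0.8462 + 0.9·0.1538) ≈ 0.7333
After a stylometric feature='absent': P(author Q) = 0.3·0.7333 / (0.3·0.7333 + 0.1·0.2667) ≈ 0.8919
After a stylometric feature='absent': P(author Q) = 0.3·0.8919 / (0.3·0.8919 + 0.1·0.1081) ≈ 0.9612

0.9612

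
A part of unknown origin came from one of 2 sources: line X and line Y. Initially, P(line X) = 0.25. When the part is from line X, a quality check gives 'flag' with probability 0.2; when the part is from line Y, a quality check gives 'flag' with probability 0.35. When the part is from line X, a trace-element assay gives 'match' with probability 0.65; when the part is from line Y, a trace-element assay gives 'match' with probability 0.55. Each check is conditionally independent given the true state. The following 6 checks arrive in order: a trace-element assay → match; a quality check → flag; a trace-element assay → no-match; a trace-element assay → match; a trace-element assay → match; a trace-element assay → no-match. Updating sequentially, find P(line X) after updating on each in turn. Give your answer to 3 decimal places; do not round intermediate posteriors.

Each posterior becomes the prior for the next update.
After a trace-element assay='match': P(line X) = 0.65·0.2500 / (0.65·0.2500 + 0.55·0.7500) ≈ 0.2826
After a quality check='flag': P(line X) = 0.2·0.2826 / (0.2·0.2826 + 0.35·0.7174) ≈ 0.1837
After a trace-element assay='no-match': P(line X) = 0.35·0.1837 / (0.35·0.1837 + 0.45·0.8163) ≈ 0.1490
After a trace-element assay='match': P(line X) = 0.65·0.1490 / (0.65·0.1490 + 0.55·0.8510) ≈ 0.1714
After a trace-element assay='match': P(line X) = 0.65·0.1714 / (0.65·0.1714 + 0.55·0.8286) ≈ 0.1965
After a trace-element assay='no-match': P(line X) = 0.35·0.1965 / (0.35·0.1965 + 0.45·0.8035) ≈ 0.1598

0.160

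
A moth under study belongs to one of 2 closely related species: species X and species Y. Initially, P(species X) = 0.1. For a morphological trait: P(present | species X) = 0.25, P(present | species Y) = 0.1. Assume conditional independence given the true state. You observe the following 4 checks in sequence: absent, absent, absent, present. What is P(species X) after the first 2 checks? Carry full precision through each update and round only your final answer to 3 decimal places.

0.072

After 'absent': P(species X) = 0.75·0.1000 / (0.75·0.1000 + 0.9·0.9000) ≈ 0.0847
After 'absent': P(species X) = 0.75·0.0847 / (0.75·0.0847 + 0.9·0.9153) ≈ 0.0716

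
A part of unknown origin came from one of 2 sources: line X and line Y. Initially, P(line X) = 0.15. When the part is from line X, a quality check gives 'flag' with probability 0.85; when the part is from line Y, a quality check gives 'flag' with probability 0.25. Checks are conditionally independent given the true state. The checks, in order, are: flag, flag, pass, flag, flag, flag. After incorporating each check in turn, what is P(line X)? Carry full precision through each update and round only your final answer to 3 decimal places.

0.941

After 'flag': P(line X) = 0.85·0.1500 / (0.85·0.1500 + 0.25·0.8500) ≈ 0.3750
After 'flag': P(line X) = 0.85·0.3750 / (0.85·0.3750 + 0.25·0.6250) ≈ 0.6711
After 'pass': P(line X) = 0.15·0.6711 / (0.15·0.6711 + 0.75·0.3289) ≈ 0.2898
After 'flag': P(line X) = 0.85·0.2898 / (0.85·0.2898 + 0.25·0.7102) ≈ 0.5811
After 'flag': P(line X) = 0.85·0.5811 / (0.85·0.5811 + 0.25·0.4189) ≈ 0.8251
After 'flag': P(line X) = 0.85·0.8251 / (0.85·0.8251 + 0.25·0.1749) ≈ 0.9413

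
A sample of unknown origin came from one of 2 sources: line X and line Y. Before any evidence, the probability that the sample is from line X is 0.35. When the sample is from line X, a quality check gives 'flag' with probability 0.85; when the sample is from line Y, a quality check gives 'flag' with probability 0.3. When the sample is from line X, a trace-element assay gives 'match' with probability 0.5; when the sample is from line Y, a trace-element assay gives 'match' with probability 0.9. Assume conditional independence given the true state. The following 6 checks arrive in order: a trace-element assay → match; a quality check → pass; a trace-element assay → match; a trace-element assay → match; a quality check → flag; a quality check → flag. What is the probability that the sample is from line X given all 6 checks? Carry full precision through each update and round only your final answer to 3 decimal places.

After a trace-element assay='match': P(line X) = 0.5·0.3500 / (0.5·0.3500 + 0.9·0.6500) ≈ 0.2303
After a quality check='pass': P(line X) = 0.15·0.2303 / (0.15·0.2303 + 0.7·0.7697) ≈ 0.0602
After a trace-element assay='match': P(line X) = 0.5·0.0602 / (0.5·0.0602 + 0.9·0.9398) ≈ 0.0344
After a trace-element assay='match': P(line X) = 0.5·0.0344 / (0.5·0.0344 + 0.9·0.9656) ≈ 0.0194
After a quality check='flag': P(line X) = 0.85·0.0194 / (0.85·0.0194 + 0.3·0.9806) ≈ 0.0531
After a quality check='flag': P(line X) = 0.85·0.0531 / (0.85·0.0531 + 0.3·0.9469) ≈ 0.1371

0.137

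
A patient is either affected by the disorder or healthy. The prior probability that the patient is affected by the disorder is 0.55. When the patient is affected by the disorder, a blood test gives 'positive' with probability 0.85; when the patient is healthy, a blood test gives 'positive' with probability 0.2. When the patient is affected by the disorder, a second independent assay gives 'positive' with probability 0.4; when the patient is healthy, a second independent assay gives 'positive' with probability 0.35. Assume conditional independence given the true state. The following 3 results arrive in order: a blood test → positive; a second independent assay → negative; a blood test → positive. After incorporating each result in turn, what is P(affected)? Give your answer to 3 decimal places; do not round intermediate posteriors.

After a blood test='positive': P(affected) = 0.85·0.5500 / (0.85·0.5500 + 0.2·0.4500) ≈ 0.8386
After a second independent assay='negative': P(affected) = 0.6·0.8386 / (0.6·0.8386 + 0.65·0.1614) ≈ 0.8274
After a blood test='positive': P(affected) = 0.85·0.8274 / (0.85·0.8274 + 0.2·0.1726) ≈ 0.9532

0.953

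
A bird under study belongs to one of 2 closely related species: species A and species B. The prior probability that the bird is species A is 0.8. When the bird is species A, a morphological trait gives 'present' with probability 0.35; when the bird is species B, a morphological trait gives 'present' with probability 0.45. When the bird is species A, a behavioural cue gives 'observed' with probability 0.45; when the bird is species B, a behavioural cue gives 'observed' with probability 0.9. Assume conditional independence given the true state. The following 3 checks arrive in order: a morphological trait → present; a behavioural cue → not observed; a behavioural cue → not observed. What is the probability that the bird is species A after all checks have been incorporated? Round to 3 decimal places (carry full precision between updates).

After a morphological trait='present': P(species A) = 0.35·0.8000 / (0.35·0.8000 + 0.45·0.2000) ≈ 0.7568
After a behavioural cue='not observed': P(species A) = 0.55·0.7568 / (0.55·0.7568 + 0.1·0.2432) ≈ 0.9448
After a behavioural cue='not observed': P(species A) = 0.55·0.9448 / (0.55·0.9448 + 0.1·0.0552) ≈ 0.9895

0.989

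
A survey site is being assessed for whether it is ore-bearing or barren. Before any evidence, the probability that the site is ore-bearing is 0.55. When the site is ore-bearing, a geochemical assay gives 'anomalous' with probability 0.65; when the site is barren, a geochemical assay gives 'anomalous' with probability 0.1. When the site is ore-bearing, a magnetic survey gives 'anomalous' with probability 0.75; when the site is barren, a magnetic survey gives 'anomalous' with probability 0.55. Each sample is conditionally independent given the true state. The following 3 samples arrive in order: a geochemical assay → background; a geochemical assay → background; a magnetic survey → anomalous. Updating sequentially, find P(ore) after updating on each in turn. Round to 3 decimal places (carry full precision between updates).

0.201

After a geochemical assay='background': P(ore) = 0.35·0.5500 / (0.35·0.5500 + 0.9·0.4500) ≈ 0.3222
After a geochemical assay='background': P(ore) = 0.35·0.3222 / (0.35·0.3222 + 0.9·0.6778) ≈ 0.1560
After a magnetic survey='anomalous': P(ore) = 0.75·0.1560 / (0.75·0.1560 + 0.55·0.8440) ≈ 0.2013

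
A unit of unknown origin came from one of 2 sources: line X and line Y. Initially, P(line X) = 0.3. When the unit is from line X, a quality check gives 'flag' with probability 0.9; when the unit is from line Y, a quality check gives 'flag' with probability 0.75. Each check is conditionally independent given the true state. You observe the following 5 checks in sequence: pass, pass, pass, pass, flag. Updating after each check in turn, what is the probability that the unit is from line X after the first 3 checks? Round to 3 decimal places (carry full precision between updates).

Each posterior becomes the prior for the next update.
After 'pass': P(line X) = 0.1·0.3000 / (0.1·0.3000 + 0.25·0.7000) ≈ 0.1463
After 'pass': P(line X) = 0.1·0.1463 / (0.1·0.1463 + 0.25·0.8537) ≈ 0.0642
After 'pass': P(line X) = 0.1·0.0642 / (0.1·0.0642 + 0.25·0.9358) ≈ 0.0267

0.027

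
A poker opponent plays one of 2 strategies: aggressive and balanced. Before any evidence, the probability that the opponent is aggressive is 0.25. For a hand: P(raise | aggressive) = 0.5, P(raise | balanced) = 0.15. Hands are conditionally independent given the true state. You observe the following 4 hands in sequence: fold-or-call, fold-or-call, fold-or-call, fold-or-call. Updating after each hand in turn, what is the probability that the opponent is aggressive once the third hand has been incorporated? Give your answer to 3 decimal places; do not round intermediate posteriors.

After 'fold-or-call': P(aggressive) = 0.5·0.2500 / (0.5·0.2500 + 0.85·0.7500) ≈ 0.1639
After 'fold-or-call': P(aggressive) = 0.5·0.1639 / (0.5·0.1639 + 0.85·0.8361) ≈ 0.1034
After 'fold-or-call': P(aggressive) = 0.5·0.1034 / (0.5·0.1034 + 0.85·0.8966) ≈ 0.0635

0.064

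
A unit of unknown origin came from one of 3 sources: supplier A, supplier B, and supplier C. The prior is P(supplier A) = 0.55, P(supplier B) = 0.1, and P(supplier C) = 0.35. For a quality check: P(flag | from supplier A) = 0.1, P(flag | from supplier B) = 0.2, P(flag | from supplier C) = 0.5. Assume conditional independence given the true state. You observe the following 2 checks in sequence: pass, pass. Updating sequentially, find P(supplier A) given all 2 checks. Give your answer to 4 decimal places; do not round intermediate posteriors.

0.7462

After 'pass': normaliser = 0.9·0.5500 + 0.8·0.1000 + 0.5·0.3500; P(supplier A) ≈ 0.6600, P(supplier B) ≈ 0.1067, P(supplier C) ≈ 0.2333
After 'pass': normaliser = 0.9·0.6600 + 0.8·0.1067 + 0.5·0.2333; P(supplier A) ≈ 0.7462, P(supplier B) ≈ 0.1072, P(supplier C) ≈ 0.1466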